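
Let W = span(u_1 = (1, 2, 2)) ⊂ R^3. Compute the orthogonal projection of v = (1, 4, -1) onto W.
proj_W(v) = (7/9, 14/9, 14/9)

Set up U = [u_1 | ... | u_1] ∈ R^(3×1). The projector onto W = col(U) is P = U (U^T U)^(-1) U^T.
Compute U^T U =
  [9],
and U^T v = (7).
Solve U^T U · c = U^T v for the coefficients: c = (7/9). The projection is proj_W(v) = U c.
Check: (v - proj_W(v)) · u_1 = 0  (should be 0).
Result: proj_W(v) = (7/9, 14/9, 14/9).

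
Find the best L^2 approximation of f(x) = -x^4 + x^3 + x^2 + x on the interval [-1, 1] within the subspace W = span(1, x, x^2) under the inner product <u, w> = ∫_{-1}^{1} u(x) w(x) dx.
g(x) = x^2/7 + 8*x/5 + 3/35

The best approximation g ∈ W is the orthogonal projection of f onto W. Writing g = a_0 + a_1 x + a_2 x^2, the coefficients solve the normal equations G · a = b where
  G_{ij} = <φ_i, φ_j> and b_i = <f, φ_i>, with φ_0 = 1, φ_1 = x, φ_2 = x^2.
G =
  [2, 0, 2/3]
  [0, 2/3, 0]
  [2/3, 0, 2/5],
b = (4/15, 16/15, 4/35).
Solving gives a_0 = 3/35, a_1 = 8/5, a_2 = 1/7, so
  g(x) = x^2/7 + 8*x/5 + 3/35.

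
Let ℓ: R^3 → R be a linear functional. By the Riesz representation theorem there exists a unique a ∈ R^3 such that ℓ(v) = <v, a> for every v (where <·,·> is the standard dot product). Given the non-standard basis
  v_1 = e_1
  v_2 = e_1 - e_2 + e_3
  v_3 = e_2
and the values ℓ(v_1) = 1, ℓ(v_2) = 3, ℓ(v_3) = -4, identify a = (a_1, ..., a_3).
a = (1, -4, -2)

Write a = (a_1, ..., a_3) in the standard basis. For each basis vector v_i, ℓ(v_i) = <v_i, a> is a linear equation in the a_j's. Collect the n equations into a matrix system V a = ℓ, where row i of V is v_i (expressed in the standard basis). Since V is invertible (lower-triangular with 1s on the diagonal, up to permutation), solve by back-substitution:
  V =
[[1, 0, 0],
 [1, -1, 1],
 [0, 1, 0]]
  V a = (1, 3, -4)
Solving gives a = (1, -4, -2).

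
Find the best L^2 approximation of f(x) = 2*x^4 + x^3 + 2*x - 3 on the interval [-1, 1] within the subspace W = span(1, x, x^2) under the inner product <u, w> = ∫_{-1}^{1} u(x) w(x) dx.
g(x) = 12*x^2/7 + 13*x/5 - 111/35

The best approximation g ∈ W is the orthogonal projection of f onto W. Writing g = a_0 + a_1 x + a_2 x^2, the coefficients solve the normal equations G · a = b where
  G_{ij} = <φ_i, φ_j> and b_i = <f, φ_i>, with φ_0 = 1, φ_1 = x, φ_2 = x^2.
G =
  [2, 0, 2/3]
  [0, 2/3, 0]
  [2/3, 0, 2/5],
b = (-26/5, 26/15, -10/7).
Solving gives a_0 = -111/35, a_1 = 13/5, a_2 = 12/7, so
  g(x) = 12*x^2/7 + 13*x/5 - 111/35.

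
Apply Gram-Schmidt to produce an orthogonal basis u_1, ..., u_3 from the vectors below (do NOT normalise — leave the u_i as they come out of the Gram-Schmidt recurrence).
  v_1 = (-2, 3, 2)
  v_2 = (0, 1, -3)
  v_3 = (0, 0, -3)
Orthogonal basis:
  u_1 = (-2, 3, 2)
  u_2 = (-6/17, 26/17, -45/17)
  u_3 = (-66/161, -36/161, -12/161)

Apply the Gram-Schmidt recurrence
  u_1 = v_1
  u_i = v_i − Σ_{j<i} ((v_i · u_j) / (u_j · u_j)) · u_j.

Step by step this gives:
  u_1 = (-2, 3, 2)
  u_2 = (-6/17, 26/17, -45/17)
  u_3 = (-66/161, -36/161, -12/161)

Orthogonality check:
  u_2 · u_1 = 0 (should be 0)
  u_3 · u_1 = 0 (should be 0)
  u_3 · u_2 = 0 (should be 0)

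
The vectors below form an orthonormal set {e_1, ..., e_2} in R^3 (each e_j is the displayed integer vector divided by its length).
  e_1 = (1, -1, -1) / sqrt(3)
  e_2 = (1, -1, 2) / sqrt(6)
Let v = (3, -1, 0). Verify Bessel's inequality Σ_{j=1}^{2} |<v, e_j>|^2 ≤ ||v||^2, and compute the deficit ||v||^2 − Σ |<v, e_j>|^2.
Σ |<v, e_j>|^2 = 8; ||v||^2 = 10; deficit = 2

Write each e_j = u_j / sqrt(<u_j, u_j>) where u_j is the displayed integer vector. Then <v, e_j> = <v, u_j> / sqrt(<u_j, u_j>), so |<v, e_j>|^2 = <v, u_j>^2 / <u_j, u_j>.
Coefficients: <v, e_1> = 4/sqrt(3), <v, e_2> = 4/sqrt(6).
Square and sum: Σ |<v, e_j>|^2 = 8.
Compute ||v||^2 = v·v = 10.
Deficit = 10 − 8 = 2 ≥ 0, confirming Bessel's inequality. (The deficit equals ||v − Σ <v,e_j> e_j||^2, the squared distance from v to span{e_j}.)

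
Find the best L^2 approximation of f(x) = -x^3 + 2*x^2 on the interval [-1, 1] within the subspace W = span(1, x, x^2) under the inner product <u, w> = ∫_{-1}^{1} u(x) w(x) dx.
g(x) = 2*x^2 - 3*x/5

The best approximation g ∈ W is the orthogonal projection of f onto W. Writing g = a_0 + a_1 x + a_2 x^2, the coefficients solve the normal equations G · a = b where
  G_{ij} = <φ_i, φ_j> and b_i = <f, φ_i>, with φ_0 = 1, φ_1 = x, φ_2 = x^2.
G =
  [2, 0, 2/3]
  [0, 2/3, 0]
  [2/3, 0, 2/5],
b = (4/3, -2/5, 4/5).
Solving gives a_0 = 0, a_1 = -3/5, a_2 = 2, so
  g(x) = 2*x^2 - 3*x/5.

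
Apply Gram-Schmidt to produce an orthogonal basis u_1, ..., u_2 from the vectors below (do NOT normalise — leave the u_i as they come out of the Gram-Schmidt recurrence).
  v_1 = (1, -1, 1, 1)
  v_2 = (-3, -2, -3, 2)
Orthogonal basis:
  u_1 = (1, -1, 1, 1)
  u_2 = (-5/2, -5/2, -5/2, 5/2)

Apply the Gram-Schmidt recurrence
  u_1 = v_1
  u_i = v_i − Σ_{j<i} ((v_i · u_j) / (u_j · u_j)) · u_j.

Step by step this gives:
  u_1 = (1, -1, 1, 1)
  u_2 = (-5/2, -5/2, -5/2, 5/2)

Orthogonality check:
  u_2 · u_1 = 0 (should be 0)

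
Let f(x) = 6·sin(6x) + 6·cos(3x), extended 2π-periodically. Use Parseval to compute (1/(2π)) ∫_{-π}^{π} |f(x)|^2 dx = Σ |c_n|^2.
Σ |c_n|^2 = 36

Expand |f|^2 and use orthogonality of {sin(nx), cos(mx)} on [-π, π]:
  ∫_{-π}^{π} sin(nx)^2 dx = π, ∫ cos(mx)^2 dx = π, and cross terms integrate to 0.
So ∫_{-π}^{π} f(x)^2 dx = 6^2 · π + 6^2 · π = (36 + 36)π.
Divide by 2π: (36 + 36)/2 = 36.
By Parseval, this equals Σ |c_n|^2.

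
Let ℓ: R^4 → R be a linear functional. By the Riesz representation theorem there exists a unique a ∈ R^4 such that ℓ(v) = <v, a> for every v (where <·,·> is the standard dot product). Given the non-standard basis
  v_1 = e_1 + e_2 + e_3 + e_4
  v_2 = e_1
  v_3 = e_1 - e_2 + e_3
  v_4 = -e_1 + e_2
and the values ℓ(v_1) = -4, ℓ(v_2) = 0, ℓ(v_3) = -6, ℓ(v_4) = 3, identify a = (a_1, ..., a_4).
a = (0, 3, -3, -4)

Write a = (a_1, ..., a_4) in the standard basis. For each basis vector v_i, ℓ(v_i) = <v_i, a> is a linear equation in the a_j's. Collect the n equations into a matrix system V a = ℓ, where row i of V is v_i (expressed in the standard basis). Since V is invertible (lower-triangular with 1s on the diagonal, up to permutation), solve by back-substitution:
  V =
[[1, 1, 1, 1],
 [1, 0, 0, 0],
 [1, -1, 1, 0],
 [-1, 1, 0, 0]]
  V a = (-4, 0, -6, 3)
Solving gives a = (0, 3, -3, -4).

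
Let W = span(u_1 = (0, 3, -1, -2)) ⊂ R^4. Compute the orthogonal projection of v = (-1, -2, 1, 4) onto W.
proj_W(v) = (0, -45/14, 15/14, 15/7)

Set up U = [u_1 | ... | u_1] ∈ R^(4×1). The projector onto W = col(U) is P = U (U^T U)^(-1) U^T.
Compute U^T U =
  [14],
and U^T v = (-15).
Solve U^T U · c = U^T v for the coefficients: c = (-15/14). The projection is proj_W(v) = U c.
Check: (v - proj_W(v)) · u_1 = 0  (should be 0).
Result: proj_W(v) = (0, -45/14, 15/14, 15/7).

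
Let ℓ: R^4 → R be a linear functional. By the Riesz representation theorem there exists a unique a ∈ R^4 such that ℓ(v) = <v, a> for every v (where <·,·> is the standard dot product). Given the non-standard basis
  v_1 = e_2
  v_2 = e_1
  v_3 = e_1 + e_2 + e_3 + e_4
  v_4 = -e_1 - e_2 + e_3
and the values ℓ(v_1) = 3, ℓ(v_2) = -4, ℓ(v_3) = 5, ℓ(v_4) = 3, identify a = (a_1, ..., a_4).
a = (-4, 3, 2, 4)

Write a = (a_1, ..., a_4) in the standard basis. For each basis vector v_i, ℓ(v_i) = <v_i, a> is a linear equation in the a_j's. Collect the n equations into a matrix system V a = ℓ, where row i of V is v_i (expressed in the standard basis). Since V is invertible (lower-triangular with 1s on the diagonal, up to permutation), solve by back-substitution:
  V =
[[0, 1, 0, 0],
 [1, 0, 0, 0],
 [1, 1, 1, 1],
 [-1, -1, 1, 0]]
  V a = (3, -4, 5, 3)
Solving gives a = (-4, 3, 2, 4).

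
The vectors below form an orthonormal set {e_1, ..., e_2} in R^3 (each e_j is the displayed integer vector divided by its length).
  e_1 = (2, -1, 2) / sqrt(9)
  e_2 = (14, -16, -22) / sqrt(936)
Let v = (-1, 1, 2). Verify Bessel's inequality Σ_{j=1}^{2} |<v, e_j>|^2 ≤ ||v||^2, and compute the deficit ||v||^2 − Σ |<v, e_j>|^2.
Σ |<v, e_j>|^2 = 155/26; ||v||^2 = 6; deficit = 1/26

Write each e_j = u_j / sqrt(<u_j, u_j>) where u_j is the displayed integer vector. Then <v, e_j> = <v, u_j> / sqrt(<u_j, u_j>), so |<v, e_j>|^2 = <v, u_j>^2 / <u_j, u_j>.
Coefficients: <v, e_1> = 1/sqrt(9), <v, e_2> = -74/sqrt(936).
Square and sum: Σ |<v, e_j>|^2 = 155/26.
Compute ||v||^2 = v·v = 6.
Deficit = 6 − 155/26 = 1/26 ≥ 0, confirming Bessel's inequality. (The deficit equals ||v − Σ <v,e_j> e_j||^2, the squared distance from v to span{e_j}.)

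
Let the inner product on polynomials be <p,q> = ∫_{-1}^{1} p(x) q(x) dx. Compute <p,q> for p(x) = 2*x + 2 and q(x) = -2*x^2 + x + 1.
<p,q> = 8/3

Expand the product: p(x)·q(x) = -4*x^3 - 2*x^2 + 4*x + 2.
∫_{-1}^{1} of each monomial x^k gives [2/(k+1) if k even, 0 if k odd]. Integrating term-by-term (or equivalently evaluating the antiderivative F(x) = -x^4 - 2*x^3/3 + 2*x^2 + 2*x at the endpoints):
  F(1) − F(−1) = 7/3 − (-1/3) = 8/3.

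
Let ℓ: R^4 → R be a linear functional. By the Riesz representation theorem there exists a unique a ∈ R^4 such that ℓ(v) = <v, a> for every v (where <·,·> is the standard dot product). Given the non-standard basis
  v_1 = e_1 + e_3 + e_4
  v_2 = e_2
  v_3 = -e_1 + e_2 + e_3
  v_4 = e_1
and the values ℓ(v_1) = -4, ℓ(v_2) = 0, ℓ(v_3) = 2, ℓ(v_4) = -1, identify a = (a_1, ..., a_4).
a = (-1, 0, 1, -4)

Write a = (a_1, ..., a_4) in the standard basis. For each basis vector v_i, ℓ(v_i) = <v_i, a> is a linear equation in the a_j's. Collect the n equations into a matrix system V a = ℓ, where row i of V is v_i (expressed in the standard basis). Since V is invertible (lower-triangular with 1s on the diagonal, up to permutation), solve by back-substitution:
  V =
[[1, 0, 1, 1],
 [0, 1, 0, 0],
 [-1, 1, 1, 0],
 [1, 0, 0, 0]]
  V a = (-4, 0, 2, -1)
Solving gives a = (-1, 0, 1, -4).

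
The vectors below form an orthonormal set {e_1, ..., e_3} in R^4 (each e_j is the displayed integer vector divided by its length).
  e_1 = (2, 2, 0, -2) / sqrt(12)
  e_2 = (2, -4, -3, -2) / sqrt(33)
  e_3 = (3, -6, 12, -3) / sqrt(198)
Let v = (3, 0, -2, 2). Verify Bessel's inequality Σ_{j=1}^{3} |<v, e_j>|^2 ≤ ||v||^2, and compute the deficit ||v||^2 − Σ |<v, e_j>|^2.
Σ |<v, e_j>|^2 = 9/2; ||v||^2 = 17; deficit = 25/2

Write each e_j = u_j / sqrt(<u_j, u_j>) where u_j is the displayed integer vector. Then <v, e_j> = <v, u_j> / sqrt(<u_j, u_j>), so |<v, e_j>|^2 = <v, u_j>^2 / <u_j, u_j>.
Coefficients: <v, e_1> = 2/sqrt(12), <v, e_2> = 8/sqrt(33), <v, e_3> = -21/sqrt(198).
Square and sum: Σ |<v, e_j>|^2 = 9/2.
Compute ||v||^2 = v·v = 17.
Deficit = 17 − 9/2 = 25/2 ≥ 0, confirming Bessel's inequality. (The deficit equals ||v − Σ <v,e_j> e_j||^2, the squared distance from v to span{e_j}.)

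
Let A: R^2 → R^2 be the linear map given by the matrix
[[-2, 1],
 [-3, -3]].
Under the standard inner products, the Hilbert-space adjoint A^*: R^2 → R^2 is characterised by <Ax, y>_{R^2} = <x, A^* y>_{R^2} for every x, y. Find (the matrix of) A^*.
A^* = A^T =
[[-2, -3],
 [1, -3]]

For real matrices with standard dot products, the defining identity <Ax, y> = <x, A^* y> gives (Ax)^T y = x^T (A^*) y, i.e. x^T A^T y = x^T (A^*) y. Since this holds for all x, y, we must have A^* = A^T. Therefore
A^* =
[[-2, -3],
 [1, -3]].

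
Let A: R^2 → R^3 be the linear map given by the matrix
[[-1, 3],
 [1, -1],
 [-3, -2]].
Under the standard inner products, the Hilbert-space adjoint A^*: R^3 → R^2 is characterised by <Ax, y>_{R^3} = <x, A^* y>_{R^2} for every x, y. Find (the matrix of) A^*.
A^* = A^T =
[[-1, 1, -3],
 [3, -1, -2]]

For real matrices with standard dot products, the defining identity <Ax, y> = <x, A^* y> gives (Ax)^T y = x^T (A^*) y, i.e. x^T A^T y = x^T (A^*) y. Since this holds for all x, y, we must have A^* = A^T. Therefore
A^* =
[[-1, 1, -3],
 [3, -1, -2]].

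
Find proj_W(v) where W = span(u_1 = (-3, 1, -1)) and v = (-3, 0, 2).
proj_W(v) = (-21/11, 7/11, -7/11)

Set up U = [u_1 | ... | u_1] ∈ R^(3×1). The projector onto W = col(U) is P = U (U^T U)^(-1) U^T.
Compute U^T U =
  [11],
and U^T v = (7).
Solve U^T U · c = U^T v for the coefficients: c = (7/11). The projection is proj_W(v) = U c.
Check: (v - proj_W(v)) · u_1 = 0  (should be 0).
Result: proj_W(v) = (-21/11, 7/11, -7/11).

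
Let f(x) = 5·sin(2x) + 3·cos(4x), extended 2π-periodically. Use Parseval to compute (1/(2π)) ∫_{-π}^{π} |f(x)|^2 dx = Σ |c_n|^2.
Σ |c_n|^2 = 17

Expand |f|^2 and use orthogonality of {sin(nx), cos(mx)} on [-π, π]:
  ∫_{-π}^{π} sin(nx)^2 dx = π, ∫ cos(mx)^2 dx = π, and cross terms integrate to 0.
So ∫_{-π}^{π} f(x)^2 dx = 5^2 · π + 3^2 · π = (25 + 9)π.
Divide by 2π: (25 + 9)/2 = 17.
By Parseval, this equals Σ |c_n|^2.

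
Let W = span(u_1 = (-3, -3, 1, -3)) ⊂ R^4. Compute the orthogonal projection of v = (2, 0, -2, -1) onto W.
proj_W(v) = (15/28, 15/28, -5/28, 15/28)

Set up U = [u_1 | ... | u_1] ∈ R^(4×1). The projector onto W = col(U) is P = U (U^T U)^(-1) U^T.
Compute U^T U =
  [28],
and U^T v = (-5).
Solve U^T U · c = U^T v for the coefficients: c = (-5/28). The projection is proj_W(v) = U c.
Check: (v - proj_W(v)) · u_1 = 0  (should be 0).
Result: proj_W(v) = (15/28, 15/28, -5/28, 15/28).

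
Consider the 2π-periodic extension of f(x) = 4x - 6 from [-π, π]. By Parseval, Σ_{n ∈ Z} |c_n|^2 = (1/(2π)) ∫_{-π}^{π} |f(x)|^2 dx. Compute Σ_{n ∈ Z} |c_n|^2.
Σ |c_n|^2 = 16π^2/3 + 36

Expand and integrate term by term over [-π, π]:
  ∫ (4x)^2 dx = 16·(2π^3/3); ∫ 2·4·(-6)·x dx = 0 (odd integrand); ∫ (-6)^2 dx = 36·2π.
So (1/(2π)) ∫_{-π}^{π} (4x - 6)^2 dx = 16π^2/3 + 36 = 16π^2/3 + 36.
Parseval ⇒ Σ |c_n|^2 = 16π^2/3 + 36.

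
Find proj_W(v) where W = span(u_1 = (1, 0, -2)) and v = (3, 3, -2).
proj_W(v) = (7/5, 0, -14/5)

Set up U = [u_1 | ... | u_1] ∈ R^(3×1). The projector onto W = col(U) is P = U (U^T U)^(-1) U^T.
Compute U^T U =
  [5],
and U^T v = (7).
Solve U^T U · c = U^T v for the coefficients: c = (7/5). The projection is proj_W(v) = U c.
Check: (v - proj_W(v)) · u_1 = 0  (should be 0).
Result: proj_W(v) = (7/5, 0, -14/5).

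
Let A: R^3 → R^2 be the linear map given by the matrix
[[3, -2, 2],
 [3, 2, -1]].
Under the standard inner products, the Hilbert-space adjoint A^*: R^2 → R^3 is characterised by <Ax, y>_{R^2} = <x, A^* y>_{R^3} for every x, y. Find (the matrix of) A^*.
A^* = A^T =
[[3, 3],
 [-2, 2],
 [2, -1]]

For real matrices with standard dot products, the defining identity <Ax, y> = <x, A^* y> gives (Ax)^T y = x^T (A^*) y, i.e. x^T A^T y = x^T (A^*) y. Since this holds for all x, y, we must have A^* = A^T. Therefore
A^* =
[[3, 3],
 [-2, 2],
 [2, -1]].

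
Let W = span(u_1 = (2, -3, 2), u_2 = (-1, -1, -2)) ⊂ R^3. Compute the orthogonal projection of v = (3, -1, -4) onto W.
proj_W(v) = (-19/31, -59/31, -54/31)

Set up U = [u_1 | ... | u_2] ∈ R^(3×2). The projector onto W = col(U) is P = U (U^T U)^(-1) U^T.
Compute U^T U =
  [17, -3]
  [-3, 6],
and U^T v = (1, 6).
Solve U^T U · c = U^T v for the coefficients: c = (8/31, 35/31). The projection is proj_W(v) = U c.
Check: (v - proj_W(v)) · u_1 = 0  (should be 0).
Check: (v - proj_W(v)) · u_2 = 0  (should be 0).
Result: proj_W(v) = (-19/31, -59/31, -54/31).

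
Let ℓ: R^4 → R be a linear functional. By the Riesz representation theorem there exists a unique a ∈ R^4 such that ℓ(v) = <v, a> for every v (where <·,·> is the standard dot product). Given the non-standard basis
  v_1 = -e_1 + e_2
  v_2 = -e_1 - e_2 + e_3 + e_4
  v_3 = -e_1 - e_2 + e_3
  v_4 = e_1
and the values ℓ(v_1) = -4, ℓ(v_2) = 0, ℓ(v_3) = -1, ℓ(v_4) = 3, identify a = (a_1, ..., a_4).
a = (3, -1, 1, 1)

Write a = (a_1, ..., a_4) in the standard basis. For each basis vector v_i, ℓ(v_i) = <v_i, a> is a linear equation in the a_j's. Collect the n equations into a matrix system V a = ℓ, where row i of V is v_i (expressed in the standard basis). Since V is invertible (lower-triangular with 1s on the diagonal, up to permutation), solve by back-substitution:
  V =
[[-1, 1, 0, 0],
 [-1, -1, 1, 1],
 [-1, -1, 1, 0],
 [1, 0, 0, 0]]
  V a = (-4, 0, -1, 3)
Solving gives a = (3, -1, 1, 1).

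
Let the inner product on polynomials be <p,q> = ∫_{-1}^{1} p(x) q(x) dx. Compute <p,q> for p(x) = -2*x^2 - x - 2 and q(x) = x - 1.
<p,q> = 14/3

Expand the product: p(x)·q(x) = -2*x^3 + x^2 - x + 2.
∫_{-1}^{1} of each monomial x^k gives [2/(k+1) if k even, 0 if k odd]. Integrating term-by-term (or equivalently evaluating the antiderivative F(x) = -x^4/2 + x^3/3 - x^2/2 + 2*x at the endpoints):
  F(1) − F(−1) = 4/3 − (-10/3) = 14/3.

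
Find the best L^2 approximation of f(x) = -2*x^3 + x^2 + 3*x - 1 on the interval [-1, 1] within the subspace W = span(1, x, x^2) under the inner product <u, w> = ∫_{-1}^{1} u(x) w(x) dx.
g(x) = x^2 + 9*x/5 - 1

The best approximation g ∈ W is the orthogonal projection of f onto W. Writing g = a_0 + a_1 x + a_2 x^2, the coefficients solve the normal equations G · a = b where
  G_{ij} = <φ_i, φ_j> and b_i = <f, φ_i>, with φ_0 = 1, φ_1 = x, φ_2 = x^2.
G =
  [2, 0, 2/3]
  [0, 2/3, 0]
  [2/3, 0, 2/5],
b = (-4/3, 6/5, -4/15).
Solving gives a_0 = -1, a_1 = 9/5, a_2 = 1, so
  g(x) = x^2 + 9*x/5 - 1.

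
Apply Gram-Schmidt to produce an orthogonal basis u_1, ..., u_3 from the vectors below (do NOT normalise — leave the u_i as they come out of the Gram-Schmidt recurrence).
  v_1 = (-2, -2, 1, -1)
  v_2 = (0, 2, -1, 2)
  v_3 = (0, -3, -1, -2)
Orthogonal basis:
  u_1 = (-2, -2, 1, -1)
  u_2 = (-7/5, 3/5, -3/10, 13/10)
  u_3 = (0, -1, -2, 0)

Apply the Gram-Schmidt recurrence
  u_1 = v_1
  u_i = v_i − Σ_{j<i} ((v_i · u_j) / (u_j · u_j)) · u_j.

Step by step this gives:
  u_1 = (-2, -2, 1, -1)
  u_2 = (-7/5, 3/5, -3/10, 13/10)
  u_3 = (0, -1, -2, 0)

Orthogonality check:
  u_2 · u_1 = 0 (should be 0)
  u_3 · u_1 = 0 (should be 0)
  u_3 · u_2 = 0 (should be 0)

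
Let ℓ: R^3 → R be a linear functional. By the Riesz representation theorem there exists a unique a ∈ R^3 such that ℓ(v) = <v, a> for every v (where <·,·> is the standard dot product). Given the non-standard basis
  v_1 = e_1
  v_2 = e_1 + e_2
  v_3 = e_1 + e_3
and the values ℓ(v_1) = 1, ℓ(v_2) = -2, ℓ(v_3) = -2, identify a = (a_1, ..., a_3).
a = (1, -3, -3)

Write a = (a_1, ..., a_3) in the standard basis. For each basis vector v_i, ℓ(v_i) = <v_i, a> is a linear equation in the a_j's. Collect the n equations into a matrix system V a = ℓ, where row i of V is v_i (expressed in the standard basis). Since V is invertible (lower-triangular with 1s on the diagonal, up to permutation), solve by back-substitution:
  V =
[[1, 0, 0],
 [1, 1, 0],
 [1, 0, 1]]
  V a = (1, -2, -2)
Solving gives a = (1, -3, -3).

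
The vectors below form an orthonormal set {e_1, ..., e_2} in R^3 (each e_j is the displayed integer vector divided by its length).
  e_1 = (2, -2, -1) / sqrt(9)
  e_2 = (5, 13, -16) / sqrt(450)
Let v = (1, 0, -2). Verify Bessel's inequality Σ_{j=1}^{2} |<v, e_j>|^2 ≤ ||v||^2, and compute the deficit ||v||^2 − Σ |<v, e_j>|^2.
Σ |<v, e_j>|^2 = 241/50; ||v||^2 = 5; deficit = 9/50

Write each e_j = u_j / sqrt(<u_j, u_j>) where u_j is the displayed integer vector. Then <v, e_j> = <v, u_j> / sqrt(<u_j, u_j>), so |<v, e_j>|^2 = <v, u_j>^2 / <u_j, u_j>.
Coefficients: <v, e_1> = 4/sqrt(9), <v, e_2> = 37/sqrt(450).
Square and sum: Σ |<v, e_j>|^2 = 241/50.
Compute ||v||^2 = v·v = 5.
Deficit = 5 − 241/50 = 9/50 ≥ 0, confirming Bessel's inequality. (The deficit equals ||v − Σ <v,e_j> e_j||^2, the squared distance from v to span{e_j}.)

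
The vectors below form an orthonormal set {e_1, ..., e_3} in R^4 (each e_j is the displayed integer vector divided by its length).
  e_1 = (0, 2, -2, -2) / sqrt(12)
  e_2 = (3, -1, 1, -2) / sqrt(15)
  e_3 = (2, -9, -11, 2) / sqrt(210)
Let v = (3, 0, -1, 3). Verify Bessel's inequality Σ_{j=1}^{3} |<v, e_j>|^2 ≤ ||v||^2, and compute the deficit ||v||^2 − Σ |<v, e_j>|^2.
Σ |<v, e_j>|^2 = 173/42; ||v||^2 = 19; deficit = 625/42

Write each e_j = u_j / sqrt(<u_j, u_j>) where u_j is the displayed integer vector. Then <v, e_j> = <v, u_j> / sqrt(<u_j, u_j>), so |<v, e_j>|^2 = <v, u_j>^2 / <u_j, u_j>.
Coefficients: <v, e_1> = -4/sqrt(12), <v, e_2> = 2/sqrt(15), <v, e_3> = 23/sqrt(210).
Square and sum: Σ |<v, e_j>|^2 = 173/42.
Compute ||v||^2 = v·v = 19.
Deficit = 19 − 173/42 = 625/42 ≥ 0, confirming Bessel's inequality. (The deficit equals ||v − Σ <v,e_j> e_j||^2, the squared distance from v to span{e_j}.)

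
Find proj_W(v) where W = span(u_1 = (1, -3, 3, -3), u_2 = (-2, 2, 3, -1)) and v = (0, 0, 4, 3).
proj_W(v) = (-231/244, 213/244, 387/244, -147/244)

Set up U = [u_1 | ... | u_2] ∈ R^(4×2). The projector onto W = col(U) is P = U (U^T U)^(-1) U^T.
Compute U^T U =
  [28, 4]
  [4, 18],
and U^T v = (3, 9).
Solve U^T U · c = U^T v for the coefficients: c = (9/244, 30/61). The projection is proj_W(v) = U c.
Check: (v - proj_W(v)) · u_1 = 0  (should be 0).
Check: (v - proj_W(v)) · u_2 = 0  (should be 0).
Result: proj_W(v) = (-231/244, 213/244, 387/244, -147/244).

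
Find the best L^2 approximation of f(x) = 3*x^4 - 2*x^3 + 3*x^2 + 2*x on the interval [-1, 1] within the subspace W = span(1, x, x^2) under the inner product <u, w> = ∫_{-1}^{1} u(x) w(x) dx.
g(x) = 39*x^2/7 + 4*x/5 - 9/35

The best approximation g ∈ W is the orthogonal projection of f onto W. Writing g = a_0 + a_1 x + a_2 x^2, the coefficients solve the normal equations G · a = b where
  G_{ij} = <φ_i, φ_j> and b_i = <f, φ_i>, with φ_0 = 1, φ_1 = x, φ_2 = x^2.
G =
  [2, 0, 2/3]
  [0, 2/3, 0]
  [2/3, 0, 2/5],
b = (16/5, 8/15, 72/35).
Solving gives a_0 = -9/35, a_1 = 4/5, a_2 = 39/7, so
  g(x) = 39*x^2/7 + 4*x/5 - 9/35.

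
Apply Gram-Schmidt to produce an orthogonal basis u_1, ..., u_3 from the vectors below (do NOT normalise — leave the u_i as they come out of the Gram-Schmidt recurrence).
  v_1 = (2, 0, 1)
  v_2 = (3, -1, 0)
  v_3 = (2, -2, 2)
Orthogonal basis:
  u_1 = (2, 0, 1)
  u_2 = (3/5, -1, -6/5)
  u_3 = (-4/7, -12/7, 8/7)

Apply the Gram-Schmidt recurrence
  u_1 = v_1
  u_i = v_i − Σ_{j<i} ((v_i · u_j) / (u_j · u_j)) · u_j.

Step by step this gives:
  u_1 = (2, 0, 1)
  u_2 = (3/5, -1, -6/5)
  u_3 = (-4/7, -12/7, 8/7)

Orthogonality check:
  u_2 · u_1 = 0 (should be 0)
  u_3 · u_1 = 0 (should be 0)
  u_3 · u_2 = 0 (should be 0)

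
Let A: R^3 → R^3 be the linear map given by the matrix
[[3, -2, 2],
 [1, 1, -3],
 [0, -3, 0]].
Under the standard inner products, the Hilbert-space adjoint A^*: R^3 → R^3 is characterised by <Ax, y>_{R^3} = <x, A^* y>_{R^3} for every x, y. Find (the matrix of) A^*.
A^* = A^T =
[[3, 1, 0],
 [-2, 1, -3],
 [2, -3, 0]]

For real matrices with standard dot products, the defining identity <Ax, y> = <x, A^* y> gives (Ax)^T y = x^T (A^*) y, i.e. x^T A^T y = x^T (A^*) y. Since this holds for all x, y, we must have A^* = A^T. Therefore
A^* =
[[3, 1, 0],
 [-2, 1, -3],
 [2, -3, 0]].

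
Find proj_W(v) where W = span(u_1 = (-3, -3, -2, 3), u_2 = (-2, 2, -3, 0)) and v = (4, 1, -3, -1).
proj_W(v) = (336/491, 996/491, -51/491, -666/491)

Set up U = [u_1 | ... | u_2] ∈ R^(4×2). The projector onto W = col(U) is P = U (U^T U)^(-1) U^T.
Compute U^T U =
  [31, 6]
  [6, 17],
and U^T v = (-12, 3).
Solve U^T U · c = U^T v for the coefficients: c = (-222/491, 165/491). The projection is proj_W(v) = U c.
Check: (v - proj_W(v)) · u_1 = 0  (should be 0).
Check: (v - proj_W(v)) · u_2 = 0  (should be 0).
Result: proj_W(v) = (336/491, 996/491, -51/491, -666/491).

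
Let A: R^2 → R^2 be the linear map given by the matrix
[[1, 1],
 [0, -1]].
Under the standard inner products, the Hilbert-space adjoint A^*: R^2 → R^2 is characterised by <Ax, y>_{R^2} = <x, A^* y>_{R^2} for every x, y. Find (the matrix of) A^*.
A^* = A^T =
[[1, 0],
 [1, -1]]

For real matrices with standard dot products, the defining identity <Ax, y> = <x, A^* y> gives (Ax)^T y = x^T (A^*) y, i.e. x^T A^T y = x^T (A^*) y. Since this holds for all x, y, we must have A^* = A^T. Therefore
A^* =
[[1, 0],
 [1, -1]].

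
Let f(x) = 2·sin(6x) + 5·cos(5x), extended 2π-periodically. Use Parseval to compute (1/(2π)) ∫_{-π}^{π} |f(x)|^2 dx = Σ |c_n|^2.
Σ |c_n|^2 = 29/2

Expand |f|^2 and use orthogonality of {sin(nx), cos(mx)} on [-π, π]:
  ∫_{-π}^{π} sin(nx)^2 dx = π, ∫ cos(mx)^2 dx = π, and cross terms integrate to 0.
So ∫_{-π}^{π} f(x)^2 dx = 2^2 · π + 5^2 · π = (4 + 25)π.
Divide by 2π: (4 + 25)/2 = 29/2.
By Parseval, this equals Σ |c_n|^2.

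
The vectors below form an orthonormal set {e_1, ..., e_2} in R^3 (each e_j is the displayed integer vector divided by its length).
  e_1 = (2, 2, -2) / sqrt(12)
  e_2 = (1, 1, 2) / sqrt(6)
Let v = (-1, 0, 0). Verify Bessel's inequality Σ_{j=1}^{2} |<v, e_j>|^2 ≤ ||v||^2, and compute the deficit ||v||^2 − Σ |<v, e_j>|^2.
Σ |<v, e_j>|^2 = 1/2; ||v||^2 = 1; deficit = 1/2

Write each e_j = u_j / sqrt(<u_j, u_j>) where u_j is the displayed integer vector. Then <v, e_j> = <v, u_j> / sqrt(<u_j, u_j>), so |<v, e_j>|^2 = <v, u_j>^2 / <u_j, u_j>.
Coefficients: <v, e_1> = -2/sqrt(12), <v, e_2> = -1/sqrt(6).
Square and sum: Σ |<v, e_j>|^2 = 1/2.
Compute ||v||^2 = v·v = 1.
Deficit = 1 − 1/2 = 1/2 ≥ 0, confirming Bessel's inequality. (The deficit equals ||v − Σ <v,e_j> e_j||^2, the squared distance from v to span{e_j}.)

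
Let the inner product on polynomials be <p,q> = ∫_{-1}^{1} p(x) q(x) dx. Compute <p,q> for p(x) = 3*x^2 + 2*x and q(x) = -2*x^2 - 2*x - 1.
<p,q> = -106/15

Expand the product: p(x)·q(x) = -6*x^4 - 10*x^3 - 7*x^2 - 2*x.
∫_{-1}^{1} of each monomial x^k gives [2/(k+1) if k even, 0 if k odd]. Integrating term-by-term (or equivalently evaluating the antiderivative F(x) = -6*x^5/5 - 5*x^4/2 - 7*x^3/3 - x^2 at the endpoints):
  F(1) − F(−1) = -211/30 − (1/30) = -106/15.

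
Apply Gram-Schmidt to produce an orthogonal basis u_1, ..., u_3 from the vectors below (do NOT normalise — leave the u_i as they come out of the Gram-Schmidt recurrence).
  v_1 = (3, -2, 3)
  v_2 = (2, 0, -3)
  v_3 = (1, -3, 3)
Orthogonal basis:
  u_1 = (3, -2, 3)
  u_2 = (53/22, -3/11, -57/22)
  u_3 = (-162/277, -405/277, -108/277)

Apply the Gram-Schmidt recurrence
  u_1 = v_1
  u_i = v_i − Σ_{j<i} ((v_i · u_j) / (u_j · u_j)) · u_j.

Step by step this gives:
  u_1 = (3, -2, 3)
  u_2 = (53/22, -3/11, -57/22)
  u_3 = (-162/277, -405/277, -108/277)

Orthogonality check:
  u_2 · u_1 = 0 (should be 0)
  u_3 · u_1 = 0 (should be 0)
  u_3 · u_2 = 0 (should be 0)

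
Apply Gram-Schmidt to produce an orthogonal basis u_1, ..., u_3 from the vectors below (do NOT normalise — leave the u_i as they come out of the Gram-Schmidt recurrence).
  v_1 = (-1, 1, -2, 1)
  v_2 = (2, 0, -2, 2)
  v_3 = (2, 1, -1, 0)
Orthogonal basis:
  u_1 = (-1, 1, -2, 1)
  u_2 = (18/7, -4/7, -6/7, 10/7)
  u_3 = (12/17, 20/17, -4/17, -16/17)

Apply the Gram-Schmidt recurrence
  u_1 = v_1
  u_i = v_i − Σ_{j<i} ((v_i · u_j) / (u_j · u_j)) · u_j.

Step by step this gives:
  u_1 = (-1, 1, -2, 1)
  u_2 = (18/7, -4/7, -6/7, 10/7)
  u_3 = (12/17, 20/17, -4/17, -16/17)

Orthogonality check:
  u_2 · u_1 = 0 (should be 0)
  u_3 · u_1 = 0 (should be 0)
  u_3 · u_2 = 0 (should be 0)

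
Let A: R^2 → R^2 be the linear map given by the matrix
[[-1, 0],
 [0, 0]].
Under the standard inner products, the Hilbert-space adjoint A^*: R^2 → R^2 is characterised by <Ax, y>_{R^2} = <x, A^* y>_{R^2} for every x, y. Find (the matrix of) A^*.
A^* = A^T =
[[-1, 0],
 [0, 0]]

For real matrices with standard dot products, the defining identity <Ax, y> = <x, A^* y> gives (Ax)^T y = x^T (A^*) y, i.e. x^T A^T y = x^T (A^*) y. Since this holds for all x, y, we must have A^* = A^T. Therefore
A^* =
[[-1, 0],
 [0, 0]].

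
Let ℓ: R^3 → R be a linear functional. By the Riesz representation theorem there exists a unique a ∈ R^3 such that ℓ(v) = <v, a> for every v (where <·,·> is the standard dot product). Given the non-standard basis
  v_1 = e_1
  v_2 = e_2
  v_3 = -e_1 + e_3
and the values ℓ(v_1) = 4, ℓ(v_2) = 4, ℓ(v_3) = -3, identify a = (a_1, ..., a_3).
a = (4, 4, 1)

Write a = (a_1, ..., a_3) in the standard basis. For each basis vector v_i, ℓ(v_i) = <v_i, a> is a linear equation in the a_j's. Collect the n equations into a matrix system V a = ℓ, where row i of V is v_i (expressed in the standard basis). Since V is invertible (lower-triangular with 1s on the diagonal, up to permutation), solve by back-substitution:
  V =
[[1, 0, 0],
 [0, 1, 0],
 [-1, 0, 1]]
  V a = (4, 4, -3)
Solving gives a = (4, 4, 1).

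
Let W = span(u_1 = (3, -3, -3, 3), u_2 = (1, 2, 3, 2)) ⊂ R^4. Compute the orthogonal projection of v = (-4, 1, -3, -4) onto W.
proj_W(v) = (-117/34, -15/34, -59/34, -161/34)

Set up U = [u_1 | ... | u_2] ∈ R^(4×2). The projector onto W = col(U) is P = U (U^T U)^(-1) U^T.
Compute U^T U =
  [36, -6]
  [-6, 18],
and U^T v = (-18, -19).
Solve U^T U · c = U^T v for the coefficients: c = (-73/102, -22/17). The projection is proj_W(v) = U c.
Check: (v - proj_W(v)) · u_1 = 0  (should be 0).
Check: (v - proj_W(v)) · u_2 = 0  (should be 0).
Result: proj_W(v) = (-117/34, -15/34, -59/34, -161/34).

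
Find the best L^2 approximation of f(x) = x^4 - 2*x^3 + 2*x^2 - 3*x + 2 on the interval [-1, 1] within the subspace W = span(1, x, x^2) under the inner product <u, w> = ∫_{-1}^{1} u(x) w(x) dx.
g(x) = 20*x^2/7 - 21*x/5 + 67/35

The best approximation g ∈ W is the orthogonal projection of f onto W. Writing g = a_0 + a_1 x + a_2 x^2, the coefficients solve the normal equations G · a = b where
  G_{ij} = <φ_i, φ_j> and b_i = <f, φ_i>, with φ_0 = 1, φ_1 = x, φ_2 = x^2.
G =
  [2, 0, 2/3]
  [0, 2/3, 0]
  [2/3, 0, 2/5],
b = (86/15, -14/5, 254/105).
Solving gives a_0 = 67/35, a_1 = -21/5, a_2 = 20/7, so
  g(x) = 20*x^2/7 - 21*x/5 + 67/35.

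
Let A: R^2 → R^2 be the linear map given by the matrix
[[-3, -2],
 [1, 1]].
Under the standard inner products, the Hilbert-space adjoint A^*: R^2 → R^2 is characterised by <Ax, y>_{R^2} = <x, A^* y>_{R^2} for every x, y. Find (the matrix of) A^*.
A^* = A^T =
[[-3, 1],
 [-2, 1]]

For real matrices with standard dot products, the defining identity <Ax, y> = <x, A^* y> gives (Ax)^T y = x^T (A^*) y, i.e. x^T A^T y = x^T (A^*) y. Since this holds for all x, y, we must have A^* = A^T. Therefore
A^* =
[[-3, 1],
 [-2, 1]].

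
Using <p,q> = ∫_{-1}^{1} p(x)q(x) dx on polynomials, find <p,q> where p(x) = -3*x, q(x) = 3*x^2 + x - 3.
<p,q> = -2

Expand the product: p(x)·q(x) = -9*x^3 - 3*x^2 + 9*x.
∫_{-1}^{1} of each monomial x^k gives [2/(k+1) if k even, 0 if k odd]. Integrating term-by-term (or equivalently evaluating the antiderivative F(x) = -9*x^4/4 - x^3 + 9*x^2/2 at the endpoints):
  F(1) − F(−1) = 5/4 − (13/4) = -2.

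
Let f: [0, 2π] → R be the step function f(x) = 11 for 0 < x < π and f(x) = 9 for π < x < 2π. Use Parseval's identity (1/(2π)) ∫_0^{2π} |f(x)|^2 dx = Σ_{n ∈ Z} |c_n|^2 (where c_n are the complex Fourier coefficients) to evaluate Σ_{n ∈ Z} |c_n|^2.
Σ |c_n|^2 = 101

Parseval equates the L^2 energy of f (normalised by 1/(2π)) with the ℓ^2 sum of its Fourier coefficients: (1/(2π)) ∫_0^{2π} |f|^2 = Σ |c_n|^2.
Compute the left side: (1/(2π)) [∫_0^π 11^2 dx + ∫_π^{2π} 9^2 dx] = (1/(2π)) · (121π + 81π) = (121 + 81)/2 = 101.
So Σ_{n ∈ Z} |c_n|^2 = 101.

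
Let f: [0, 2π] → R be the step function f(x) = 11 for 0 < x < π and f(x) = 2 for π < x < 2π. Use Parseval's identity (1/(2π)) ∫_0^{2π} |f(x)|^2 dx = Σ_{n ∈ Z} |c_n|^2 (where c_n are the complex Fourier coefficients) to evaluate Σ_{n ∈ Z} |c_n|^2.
Σ |c_n|^2 = 125/2

Parseval equates the L^2 energy of f (normalised by 1/(2π)) with the ℓ^2 sum of its Fourier coefficients: (1/(2π)) ∫_0^{2π} |f|^2 = Σ |c_n|^2.
Compute the left side: (1/(2π)) [∫_0^π 11^2 dx + ∫_π^{2π} 2^2 dx] = (1/(2π)) · (121π + 4π) = (121 + 4)/2 = 125/2.
So Σ_{n ∈ Z} |c_n|^2 = 125/2.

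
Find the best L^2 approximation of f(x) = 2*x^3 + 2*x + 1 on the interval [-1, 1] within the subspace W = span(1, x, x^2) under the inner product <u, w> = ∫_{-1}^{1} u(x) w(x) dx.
g(x) = 16*x/5 + 1

The best approximation g ∈ W is the orthogonal projection of f onto W. Writing g = a_0 + a_1 x + a_2 x^2, the coefficients solve the normal equations G · a = b where
  G_{ij} = <φ_i, φ_j> and b_i = <f, φ_i>, with φ_0 = 1, φ_1 = x, φ_2 = x^2.
G =
  [2, 0, 2/3]
  [0, 2/3, 0]
  [2/3, 0, 2/5],
b = (2, 32/15, 2/3).
Solving gives a_0 = 1, a_1 = 16/5, a_2 = 0, so
  g(x) = 16*x/5 + 1.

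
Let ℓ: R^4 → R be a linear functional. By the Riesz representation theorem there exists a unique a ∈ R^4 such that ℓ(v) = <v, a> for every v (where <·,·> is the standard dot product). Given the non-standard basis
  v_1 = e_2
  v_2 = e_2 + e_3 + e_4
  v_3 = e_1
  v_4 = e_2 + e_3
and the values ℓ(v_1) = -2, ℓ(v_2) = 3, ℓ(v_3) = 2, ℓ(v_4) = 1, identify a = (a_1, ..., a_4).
a = (2, -2, 3, 2)

Write a = (a_1, ..., a_4) in the standard basis. For each basis vector v_i, ℓ(v_i) = <v_i, a> is a linear equation in the a_j's. Collect the n equations into a matrix system V a = ℓ, where row i of V is v_i (expressed in the standard basis). Since V is invertible (lower-triangular with 1s on the diagonal, up to permutation), solve by back-substitution:
  V =
[[0, 1, 0, 0],
 [0, 1, 1, 1],
 [1, 0, 0, 0],
 [0, 1, 1, 0]]
  V a = (-2, 3, 2, 1)
Solving gives a = (2, -2, 3, 2).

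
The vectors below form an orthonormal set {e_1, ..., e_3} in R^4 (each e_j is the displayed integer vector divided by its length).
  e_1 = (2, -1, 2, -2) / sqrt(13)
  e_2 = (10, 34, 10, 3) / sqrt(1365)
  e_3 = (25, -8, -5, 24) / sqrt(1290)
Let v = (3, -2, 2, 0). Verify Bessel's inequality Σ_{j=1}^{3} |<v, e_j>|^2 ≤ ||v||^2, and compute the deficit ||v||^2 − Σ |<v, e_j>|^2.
Σ |<v, e_j>|^2 = 9873/602; ||v||^2 = 17; deficit = 361/602

Write each e_j = u_j / sqrt(<u_j, u_j>) where u_j is the displayed integer vector. Then <v, e_j> = <v, u_j> / sqrt(<u_j, u_j>), so |<v, e_j>|^2 = <v, u_j>^2 / <u_j, u_j>.
Coefficients: <v, e_1> = 12/sqrt(13), <v, e_2> = -18/sqrt(1365), <v, e_3> = 81/sqrt(1290).
Square and sum: Σ |<v, e_j>|^2 = 9873/602.
Compute ||v||^2 = v·v = 17.
Deficit = 17 − 9873/602 = 361/602 ≥ 0, confirming Bessel's inequality. (The deficit equals ||v − Σ <v,e_j> e_j||^2, the squared distance from v to span{e_j}.)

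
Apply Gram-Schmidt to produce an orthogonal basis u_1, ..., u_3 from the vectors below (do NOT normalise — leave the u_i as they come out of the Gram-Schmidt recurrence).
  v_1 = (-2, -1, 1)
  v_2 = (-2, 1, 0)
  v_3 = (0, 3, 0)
Orthogonal basis:
  u_1 = (-2, -1, 1)
  u_2 = (-1, 3/2, -1/2)
  u_3 = (2/7, 4/7, 8/7)

Apply the Gram-Schmidt recurrence
  u_1 = v_1
  u_i = v_i − Σ_{j<i} ((v_i · u_j) / (u_j · u_j)) · u_j.

Step by step this gives:
  u_1 = (-2, -1, 1)
  u_2 = (-1, 3/2, -1/2)
  u_3 = (2/7, 4/7, 8/7)

Orthogonality check:
  u_2 · u_1 = 0 (should be 0)
  u_3 · u_1 = 0 (should be 0)
  u_3 · u_2 = 0 (should be 0)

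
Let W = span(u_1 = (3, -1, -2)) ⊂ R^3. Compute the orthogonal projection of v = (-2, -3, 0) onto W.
proj_W(v) = (-9/14, 3/14, 3/7)

Set up U = [u_1 | ... | u_1] ∈ R^(3×1). The projector onto W = col(U) is P = U (U^T U)^(-1) U^T.
Compute U^T U =
  [14],
and U^T v = (-3).
Solve U^T U · c = U^T v for the coefficients: c = (-3/14). The projection is proj_W(v) = U c.
Check: (v - proj_W(v)) · u_1 = 0  (should be 0).
Result: proj_W(v) = (-9/14, 3/14, 3/7).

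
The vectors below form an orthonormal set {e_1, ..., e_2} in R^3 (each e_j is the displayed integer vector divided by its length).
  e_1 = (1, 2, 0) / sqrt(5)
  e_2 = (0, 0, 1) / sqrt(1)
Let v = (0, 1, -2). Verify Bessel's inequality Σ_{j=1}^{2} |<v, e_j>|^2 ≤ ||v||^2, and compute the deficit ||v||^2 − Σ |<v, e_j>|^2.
Σ |<v, e_j>|^2 = 24/5; ||v||^2 = 5; deficit = 1/5

Write each e_j = u_j / sqrt(<u_j, u_j>) where u_j is the displayed integer vector. Then <v, e_j> = <v, u_j> / sqrt(<u_j, u_j>), so |<v, e_j>|^2 = <v, u_j>^2 / <u_j, u_j>.
Coefficients: <v, e_1> = 2/sqrt(5), <v, e_2> = -2/sqrt(1).
Square and sum: Σ |<v, e_j>|^2 = 24/5.
Compute ||v||^2 = v·v = 5.
Deficit = 5 − 24/5 = 1/5 ≥ 0, confirming Bessel's inequality. (The deficit equals ||v − Σ <v,e_j> e_j||^2, the squared distance from v to span{e_j}.)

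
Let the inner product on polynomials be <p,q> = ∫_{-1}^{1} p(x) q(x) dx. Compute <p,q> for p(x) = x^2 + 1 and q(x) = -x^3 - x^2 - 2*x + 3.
<p,q> = 104/15

Expand the product: p(x)·q(x) = -x^5 - x^4 - 3*x^3 + 2*x^2 - 2*x + 3.
∫_{-1}^{1} of each monomial x^k gives [2/(k+1) if k even, 0 if k odd]. Integrating term-by-term (or equivalently evaluating the antiderivative F(x) = -x^6/6 - x^5/5 - 3*x^4/4 + 2*x^3/3 - x^2 + 3*x at the endpoints):
  F(1) − F(−1) = 31/20 − (-323/60) = 104/15.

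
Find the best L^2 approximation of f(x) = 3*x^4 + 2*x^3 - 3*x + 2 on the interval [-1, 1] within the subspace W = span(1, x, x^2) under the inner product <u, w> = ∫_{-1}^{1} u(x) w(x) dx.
g(x) = 18*x^2/7 - 9*x/5 + 61/35

The best approximation g ∈ W is the orthogonal projection of f onto W. Writing g = a_0 + a_1 x + a_2 x^2, the coefficients solve the normal equations G · a = b where
  G_{ij} = <φ_i, φ_j> and b_i = <f, φ_i>, with φ_0 = 1, φ_1 = x, φ_2 = x^2.
G =
  [2, 0, 2/3]
  [0, 2/3, 0]
  [2/3, 0, 2/5],
b = (26/5, -6/5, 46/21).
Solving gives a_0 = 61/35, a_1 = -9/5, a_2 = 18/7, so
  g(x) = 18*x^2/7 - 9*x/5 + 61/35.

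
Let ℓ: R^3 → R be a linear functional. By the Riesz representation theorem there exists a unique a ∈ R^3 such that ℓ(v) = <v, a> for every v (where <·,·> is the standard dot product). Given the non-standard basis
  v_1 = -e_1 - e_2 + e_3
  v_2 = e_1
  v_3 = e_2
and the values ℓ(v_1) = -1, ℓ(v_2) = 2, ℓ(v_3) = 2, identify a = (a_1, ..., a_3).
a = (2, 2, 3)

Write a = (a_1, ..., a_3) in the standard basis. For each basis vector v_i, ℓ(v_i) = <v_i, a> is a linear equation in the a_j's. Collect the n equations into a matrix system V a = ℓ, where row i of V is v_i (expressed in the standard basis). Since V is invertible (lower-triangular with 1s on the diagonal, up to permutation), solve by back-substitution:
  V =
[[-1, -1, 1],
 [1, 0, 0],
 [0, 1, 0]]
  V a = (-1, 2, 2)
Solving gives a = (2, 2, 3).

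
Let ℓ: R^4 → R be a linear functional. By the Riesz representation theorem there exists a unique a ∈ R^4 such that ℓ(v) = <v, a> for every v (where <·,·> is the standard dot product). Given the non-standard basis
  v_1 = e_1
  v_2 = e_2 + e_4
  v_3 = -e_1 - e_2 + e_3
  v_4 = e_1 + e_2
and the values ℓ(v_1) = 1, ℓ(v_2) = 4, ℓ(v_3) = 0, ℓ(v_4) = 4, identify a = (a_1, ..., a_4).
a = (1, 3, 4, 1)

Write a = (a_1, ..., a_4) in the standard basis. For each basis vector v_i, ℓ(v_i) = <v_i, a> is a linear equation in the a_j's. Collect the n equations into a matrix system V a = ℓ, where row i of V is v_i (expressed in the standard basis). Since V is invertible (lower-triangular with 1s on the diagonal, up to permutation), solve by back-substitution:
  V =
[[1, 0, 0, 0],
 [0, 1, 0, 1],
 [-1, -1, 1, 0],
 [1, 1, 0, 0]]
  V a = (1, 4, 0, 4)
Solving gives a = (1, 3, 4, 1).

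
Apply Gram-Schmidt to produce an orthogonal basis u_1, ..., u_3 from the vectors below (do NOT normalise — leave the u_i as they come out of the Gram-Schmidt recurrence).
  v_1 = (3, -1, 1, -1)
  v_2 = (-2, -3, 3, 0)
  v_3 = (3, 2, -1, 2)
Orthogonal basis:
  u_1 = (3, -1, 1, -1)
  u_2 = (-2, -3, 3, 0)
  u_3 = (7/11, 19/66, 47/66, 7/3)

Apply the Gram-Schmidt recurrence
  u_1 = v_1
  u_i = v_i − Σ_{j<i} ((v_i · u_j) / (u_j · u_j)) · u_j.

Step by step this gives:
  u_1 = (3, -1, 1, -1)
  u_2 = (-2, -3, 3, 0)
  u_3 = (7/11, 19/66, 47/66, 7/3)

Orthogonality check:
  u_2 · u_1 = 0 (should be 0)
  u_3 · u_1 = 0 (should be 0)
  u_3 · u_2 = 0 (should be 0)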